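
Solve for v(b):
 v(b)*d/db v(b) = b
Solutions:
 v(b) = -sqrt(C1 + b^2)
 v(b) = sqrt(C1 + b^2)


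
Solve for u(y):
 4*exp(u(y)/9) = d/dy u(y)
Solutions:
 u(y) = 9*log(-1/(C1 + 4*y)) + 18*log(3)


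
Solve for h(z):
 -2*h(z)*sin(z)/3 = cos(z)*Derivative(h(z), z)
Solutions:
 h(z) = C1*cos(z)^(2/3)


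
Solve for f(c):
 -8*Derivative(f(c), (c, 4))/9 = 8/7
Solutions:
 f(c) = C1 + C2*c + C3*c^2 + C4*c^3 - 3*c^4/56


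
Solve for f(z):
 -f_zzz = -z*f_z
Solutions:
 f(z) = C1 + Integral(C2*airyai(z) + C3*airybi(z), z)


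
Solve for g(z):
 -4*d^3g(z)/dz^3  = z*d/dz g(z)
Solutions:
 g(z) = C1 + Integral(C2*airyai(-2^(1/3)*z/2) + C3*airybi(-2^(1/3)*z/2), z)


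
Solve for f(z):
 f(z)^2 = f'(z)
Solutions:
 f(z) = -1/(C1 + z)


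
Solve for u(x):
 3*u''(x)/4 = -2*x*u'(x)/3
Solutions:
 u(x) = C1 + C2*erf(2*x/3)


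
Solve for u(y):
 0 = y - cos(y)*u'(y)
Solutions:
 u(y) = C1 + Integral(y/cos(y), y)


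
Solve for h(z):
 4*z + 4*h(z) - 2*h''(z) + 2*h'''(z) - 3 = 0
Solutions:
 h(z) = C3*exp(-z) - z + (C1*sin(z) + C2*cos(z))*exp(z) + 3/4


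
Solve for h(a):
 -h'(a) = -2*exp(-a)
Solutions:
 h(a) = C1 - 2*exp(-a)


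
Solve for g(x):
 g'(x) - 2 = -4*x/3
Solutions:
 g(x) = C1 - 2*x^2/3 + 2*x


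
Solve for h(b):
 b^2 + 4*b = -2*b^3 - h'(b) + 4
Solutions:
 h(b) = C1 - b^4/2 - b^3/3 - 2*b^2 + 4*b


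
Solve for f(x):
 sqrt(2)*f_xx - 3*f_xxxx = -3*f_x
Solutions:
 f(x) = C1 + C2*exp(-x*(2*2^(5/6)/(sqrt(729 - 8*sqrt(2)) + 27)^(1/3) + 2^(2/3)*(sqrt(729 - 8*sqrt(2)) + 27)^(1/3))/12)*sin(sqrt(3)*x*(-2*2^(5/6)/(sqrt(729 - 8*sqrt(2)) + 27)^(1/3) + 2^(2/3)*(sqrt(729 - 8*sqrt(2)) + 27)^(1/3))/12) + C3*exp(-x*(2*2^(5/6)/(sqrt(729 - 8*sqrt(2)) + 27)^(1/3) + 2^(2/3)*(sqrt(729 - 8*sqrt(2)) + 27)^(1/3))/12)*cos(sqrt(3)*x*(-2*2^(5/6)/(sqrt(729 - 8*sqrt(2)) + 27)^(1/3) + 2^(2/3)*(sqrt(729 - 8*sqrt(2)) + 27)^(1/3))/12) + C4*exp(x*(2*2^(5/6)/(sqrt(729 - 8*sqrt(2)) + 27)^(1/3) + 2^(2/3)*(sqrt(729 - 8*sqrt(2)) + 27)^(1/3))/6)


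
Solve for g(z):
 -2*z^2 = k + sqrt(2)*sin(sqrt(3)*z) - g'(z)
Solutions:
 g(z) = C1 + k*z + 2*z^3/3 - sqrt(6)*cos(sqrt(3)*z)/3


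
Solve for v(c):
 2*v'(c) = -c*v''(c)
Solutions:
 v(c) = C1 + C2/c


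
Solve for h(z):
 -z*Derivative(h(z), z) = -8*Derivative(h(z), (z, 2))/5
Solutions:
 h(z) = C1 + C2*erfi(sqrt(5)*z/4)


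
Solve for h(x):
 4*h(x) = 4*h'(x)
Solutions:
 h(x) = C1*exp(x)


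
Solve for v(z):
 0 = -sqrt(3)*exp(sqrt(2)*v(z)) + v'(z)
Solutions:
 v(z) = sqrt(2)*(2*log(-1/(C1 + sqrt(3)*z)) - log(2))/4


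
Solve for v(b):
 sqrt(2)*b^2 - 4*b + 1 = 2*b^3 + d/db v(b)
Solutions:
 v(b) = C1 - b^4/2 + sqrt(2)*b^3/3 - 2*b^2 + b


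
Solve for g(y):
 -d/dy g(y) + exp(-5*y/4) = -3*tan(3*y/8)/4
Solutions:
 g(y) = C1 + log(tan(3*y/8)^2 + 1) - 4*exp(-5*y/4)/5


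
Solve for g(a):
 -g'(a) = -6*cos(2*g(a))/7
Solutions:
 -6*a/7 - log(sin(2*g(a)) - 1)/4 + log(sin(2*g(a)) + 1)/4 = C1


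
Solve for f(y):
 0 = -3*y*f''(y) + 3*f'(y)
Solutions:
 f(y) = C1 + C2*y^2


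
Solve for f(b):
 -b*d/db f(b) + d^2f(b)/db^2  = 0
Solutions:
 f(b) = C1 + C2*erfi(sqrt(2)*b/2)


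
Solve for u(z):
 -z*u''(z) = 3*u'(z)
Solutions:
 u(z) = C1 + C2/z^2


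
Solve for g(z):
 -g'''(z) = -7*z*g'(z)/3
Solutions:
 g(z) = C1 + Integral(C2*airyai(3^(2/3)*7^(1/3)*z/3) + C3*airybi(3^(2/3)*7^(1/3)*z/3), z)


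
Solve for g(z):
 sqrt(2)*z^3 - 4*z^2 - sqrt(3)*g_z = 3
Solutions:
 g(z) = C1 + sqrt(6)*z^4/12 - 4*sqrt(3)*z^3/9 - sqrt(3)*z


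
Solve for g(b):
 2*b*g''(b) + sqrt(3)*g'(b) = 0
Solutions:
 g(b) = C1 + C2*b^(1 - sqrt(3)/2)


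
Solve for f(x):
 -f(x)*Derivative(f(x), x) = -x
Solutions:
 f(x) = -sqrt(C1 + x^2)
 f(x) = sqrt(C1 + x^2)


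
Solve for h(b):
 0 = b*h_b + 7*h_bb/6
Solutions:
 h(b) = C1 + C2*erf(sqrt(21)*b/7)


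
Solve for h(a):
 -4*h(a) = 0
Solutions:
 h(a) = 0


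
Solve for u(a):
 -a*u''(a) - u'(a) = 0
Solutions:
 u(a) = C1 + C2*log(a)


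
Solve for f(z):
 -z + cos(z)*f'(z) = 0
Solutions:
 f(z) = C1 + Integral(z/cos(z), z)


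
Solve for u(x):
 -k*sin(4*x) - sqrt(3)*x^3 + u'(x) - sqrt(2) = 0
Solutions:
 u(x) = C1 - k*cos(4*x)/4 + sqrt(3)*x^4/4 + sqrt(2)*x


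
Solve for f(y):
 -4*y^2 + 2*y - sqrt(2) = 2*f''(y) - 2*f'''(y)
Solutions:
 f(y) = C1 + C2*y + C3*exp(y) - y^4/6 - y^3/2 + y^2*(-6 - sqrt(2))/4


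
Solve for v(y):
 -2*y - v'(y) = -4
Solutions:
 v(y) = C1 - y^2 + 4*y


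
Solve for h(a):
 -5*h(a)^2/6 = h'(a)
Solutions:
 h(a) = 6/(C1 + 5*a)


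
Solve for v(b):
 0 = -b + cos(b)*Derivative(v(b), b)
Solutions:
 v(b) = C1 + Integral(b/cos(b), b)


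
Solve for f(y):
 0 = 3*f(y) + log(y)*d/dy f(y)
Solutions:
 f(y) = C1*exp(-3*li(y))


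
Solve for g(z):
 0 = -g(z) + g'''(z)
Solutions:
 g(z) = C3*exp(z) + (C1*sin(sqrt(3)*z/2) + C2*cos(sqrt(3)*z/2))*exp(-z/2)


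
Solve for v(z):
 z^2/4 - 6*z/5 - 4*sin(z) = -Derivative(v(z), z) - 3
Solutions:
 v(z) = C1 - z^3/12 + 3*z^2/5 - 3*z - 4*cos(z)


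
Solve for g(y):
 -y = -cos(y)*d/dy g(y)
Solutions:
 g(y) = C1 + Integral(y/cos(y), y)


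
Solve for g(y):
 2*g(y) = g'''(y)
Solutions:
 g(y) = C3*exp(2^(1/3)*y) + (C1*sin(2^(1/3)*sqrt(3)*y/2) + C2*cos(2^(1/3)*sqrt(3)*y/2))*exp(-2^(1/3)*y/2)


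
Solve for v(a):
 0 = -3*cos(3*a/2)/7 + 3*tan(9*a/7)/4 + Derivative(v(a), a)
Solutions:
 v(a) = C1 + 7*log(cos(9*a/7))/12 + 2*sin(3*a/2)/7


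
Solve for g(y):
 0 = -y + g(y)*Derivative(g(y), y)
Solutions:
 g(y) = -sqrt(C1 + y^2)
 g(y) = sqrt(C1 + y^2)


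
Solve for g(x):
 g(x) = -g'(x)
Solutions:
 g(x) = C1*exp(-x)


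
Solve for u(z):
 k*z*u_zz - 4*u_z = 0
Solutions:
 u(z) = C1 + z^(((re(k) + 4)*re(k) + im(k)^2)/(re(k)^2 + im(k)^2))*(C2*sin(4*log(z)*Abs(im(k))/(re(k)^2 + im(k)^2)) + C3*cos(4*log(z)*im(k)/(re(k)^2 + im(k)^2)))


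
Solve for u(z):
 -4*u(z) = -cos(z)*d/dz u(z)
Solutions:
 u(z) = C1*(sin(z)^2 + 2*sin(z) + 1)/(sin(z)^2 - 2*sin(z) + 1)


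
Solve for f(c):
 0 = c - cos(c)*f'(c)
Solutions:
 f(c) = C1 + Integral(c/cos(c), c)


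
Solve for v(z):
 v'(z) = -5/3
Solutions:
 v(z) = C1 - 5*z/3


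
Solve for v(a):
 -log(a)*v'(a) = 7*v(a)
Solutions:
 v(a) = C1*exp(-7*li(a))


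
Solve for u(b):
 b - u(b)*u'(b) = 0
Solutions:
 u(b) = -sqrt(C1 + b^2)
 u(b) = sqrt(C1 + b^2)


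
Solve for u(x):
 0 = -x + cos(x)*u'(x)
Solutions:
 u(x) = C1 + Integral(x/cos(x), x)


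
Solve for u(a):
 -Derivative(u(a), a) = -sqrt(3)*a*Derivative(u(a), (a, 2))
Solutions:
 u(a) = C1 + C2*a^(sqrt(3)/3 + 1)


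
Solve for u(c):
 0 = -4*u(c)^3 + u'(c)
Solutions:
 u(c) = -sqrt(2)*sqrt(-1/(C1 + 4*c))/2
 u(c) = sqrt(2)*sqrt(-1/(C1 + 4*c))/2


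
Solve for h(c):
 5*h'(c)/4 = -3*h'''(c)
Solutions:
 h(c) = C1 + C2*sin(sqrt(15)*c/6) + C3*cos(sqrt(15)*c/6)


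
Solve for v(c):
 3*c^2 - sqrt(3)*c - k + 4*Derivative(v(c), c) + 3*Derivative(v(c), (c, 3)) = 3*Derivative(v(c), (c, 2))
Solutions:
 v(c) = C1 - c^3/4 - 9*c^2/16 + sqrt(3)*c^2/8 + c*k/4 + 9*c/32 + 3*sqrt(3)*c/16 + (C2*sin(sqrt(39)*c/6) + C3*cos(sqrt(39)*c/6))*exp(c/2)


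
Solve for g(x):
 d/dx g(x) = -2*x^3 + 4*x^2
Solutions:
 g(x) = C1 - x^4/2 + 4*x^3/3


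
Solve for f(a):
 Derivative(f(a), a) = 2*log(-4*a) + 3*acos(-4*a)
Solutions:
 f(a) = C1 + 2*a*log(-a) + 3*a*acos(-4*a) - 2*a + 4*a*log(2) + 3*sqrt(1 - 16*a^2)/4


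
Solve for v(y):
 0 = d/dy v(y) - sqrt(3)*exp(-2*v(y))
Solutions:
 v(y) = log(-sqrt(C1 + 2*sqrt(3)*y))
 v(y) = log(C1 + 2*sqrt(3)*y)/2


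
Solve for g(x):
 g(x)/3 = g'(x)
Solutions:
 g(x) = C1*exp(x/3)


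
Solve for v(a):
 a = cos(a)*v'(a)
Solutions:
 v(a) = C1 + Integral(a/cos(a), a)


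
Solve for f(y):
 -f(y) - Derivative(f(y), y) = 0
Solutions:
 f(y) = C1*exp(-y)


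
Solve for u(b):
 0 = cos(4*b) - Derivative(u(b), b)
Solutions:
 u(b) = C1 + sin(4*b)/4


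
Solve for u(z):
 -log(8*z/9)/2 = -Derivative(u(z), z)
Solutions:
 u(z) = C1 + z*log(z)/2 - z*log(3) - z/2 + 3*z*log(2)/2


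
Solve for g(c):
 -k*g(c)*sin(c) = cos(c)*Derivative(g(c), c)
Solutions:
 g(c) = C1*exp(k*log(cos(c)))


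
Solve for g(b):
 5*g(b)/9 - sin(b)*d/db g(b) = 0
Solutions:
 g(b) = C1*(cos(b) - 1)^(5/18)/(cos(b) + 1)^(5/18)


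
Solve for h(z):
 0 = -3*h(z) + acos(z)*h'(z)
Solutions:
 h(z) = C1*exp(3*Integral(1/acos(z), z))


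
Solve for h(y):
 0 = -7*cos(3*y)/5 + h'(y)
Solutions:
 h(y) = C1 + 7*sin(3*y)/15


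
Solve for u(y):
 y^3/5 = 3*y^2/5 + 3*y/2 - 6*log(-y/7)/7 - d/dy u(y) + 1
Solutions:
 u(y) = C1 - y^4/20 + y^3/5 + 3*y^2/4 - 6*y*log(-y)/7 + y*(6*log(7) + 13)/7


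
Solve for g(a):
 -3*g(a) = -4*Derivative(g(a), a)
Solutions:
 g(a) = C1*exp(3*a/4)


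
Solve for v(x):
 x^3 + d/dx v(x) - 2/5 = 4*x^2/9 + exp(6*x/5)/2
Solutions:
 v(x) = C1 - x^4/4 + 4*x^3/27 + 2*x/5 + 5*exp(6*x/5)/12


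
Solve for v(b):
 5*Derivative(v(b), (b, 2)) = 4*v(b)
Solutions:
 v(b) = C1*exp(-2*sqrt(5)*b/5) + C2*exp(2*sqrt(5)*b/5)


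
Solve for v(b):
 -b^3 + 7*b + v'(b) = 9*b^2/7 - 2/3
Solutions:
 v(b) = C1 + b^4/4 + 3*b^3/7 - 7*b^2/2 - 2*b/3


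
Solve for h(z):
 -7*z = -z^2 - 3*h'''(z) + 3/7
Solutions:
 h(z) = C1 + C2*z + C3*z^2 - z^5/180 + 7*z^4/72 + z^3/42


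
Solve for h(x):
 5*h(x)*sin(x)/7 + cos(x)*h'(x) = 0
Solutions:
 h(x) = C1*cos(x)^(5/7)


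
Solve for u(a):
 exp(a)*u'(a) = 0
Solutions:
 u(a) = C1


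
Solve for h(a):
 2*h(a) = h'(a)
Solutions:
 h(a) = C1*exp(2*a)


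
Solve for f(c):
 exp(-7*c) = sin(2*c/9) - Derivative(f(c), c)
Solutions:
 f(c) = C1 - 9*cos(2*c/9)/2 + exp(-7*c)/7


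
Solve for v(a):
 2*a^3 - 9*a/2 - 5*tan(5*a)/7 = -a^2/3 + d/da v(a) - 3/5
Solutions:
 v(a) = C1 + a^4/2 + a^3/9 - 9*a^2/4 + 3*a/5 + log(cos(5*a))/7


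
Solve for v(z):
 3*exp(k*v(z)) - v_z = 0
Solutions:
 v(z) = Piecewise((log(-1/(C1*k + 3*k*z))/k, Ne(k, 0)), (nan, True))
 v(z) = Piecewise((C1 + 3*z, Eq(k, 0)), (nan, True))


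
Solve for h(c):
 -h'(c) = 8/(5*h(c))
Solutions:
 h(c) = -sqrt(C1 - 80*c)/5
 h(c) = sqrt(C1 - 80*c)/5


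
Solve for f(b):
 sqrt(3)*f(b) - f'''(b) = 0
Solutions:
 f(b) = C3*exp(3^(1/6)*b) + (C1*sin(3^(2/3)*b/2) + C2*cos(3^(2/3)*b/2))*exp(-3^(1/6)*b/2)


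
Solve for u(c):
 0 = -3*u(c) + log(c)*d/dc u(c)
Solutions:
 u(c) = C1*exp(3*li(c))


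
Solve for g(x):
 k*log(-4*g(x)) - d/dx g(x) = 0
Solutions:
 Integral(1/(log(-_y) + 2*log(2)), (_y, g(x))) = C1 + k*x


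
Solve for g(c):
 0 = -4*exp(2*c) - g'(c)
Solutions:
 g(c) = C1 - 2*exp(2*c)


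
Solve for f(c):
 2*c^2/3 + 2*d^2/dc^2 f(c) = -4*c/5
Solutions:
 f(c) = C1 + C2*c - c^4/36 - c^3/15


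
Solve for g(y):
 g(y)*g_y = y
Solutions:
 g(y) = -sqrt(C1 + y^2)
 g(y) = sqrt(C1 + y^2)


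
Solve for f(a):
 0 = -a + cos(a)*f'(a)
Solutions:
 f(a) = C1 + Integral(a/cos(a), a)


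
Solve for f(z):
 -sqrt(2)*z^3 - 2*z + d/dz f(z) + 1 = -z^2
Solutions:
 f(z) = C1 + sqrt(2)*z^4/4 - z^3/3 + z^2 - z


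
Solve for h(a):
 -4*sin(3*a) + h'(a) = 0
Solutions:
 h(a) = C1 - 4*cos(3*a)/3


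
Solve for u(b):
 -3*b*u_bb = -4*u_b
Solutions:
 u(b) = C1 + C2*b^(7/3)


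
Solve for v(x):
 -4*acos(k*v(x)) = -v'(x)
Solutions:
 Integral(1/acos(_y*k), (_y, v(x))) = C1 + 4*x


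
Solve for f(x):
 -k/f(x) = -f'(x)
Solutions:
 f(x) = -sqrt(C1 + 2*k*x)
 f(x) = sqrt(C1 + 2*k*x)


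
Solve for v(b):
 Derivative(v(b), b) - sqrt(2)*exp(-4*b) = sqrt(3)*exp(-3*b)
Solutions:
 v(b) = C1 - sqrt(3)*exp(-3*b)/3 - sqrt(2)*exp(-4*b)/4


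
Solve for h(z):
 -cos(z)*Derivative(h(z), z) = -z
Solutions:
 h(z) = C1 + Integral(z/cos(z), z)


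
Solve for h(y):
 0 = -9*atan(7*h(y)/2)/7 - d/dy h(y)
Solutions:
 Integral(1/atan(7*_y/2), (_y, h(y))) = C1 - 9*y/7


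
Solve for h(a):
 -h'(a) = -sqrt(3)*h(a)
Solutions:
 h(a) = C1*exp(sqrt(3)*a)


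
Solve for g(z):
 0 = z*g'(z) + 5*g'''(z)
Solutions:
 g(z) = C1 + Integral(C2*airyai(-5^(2/3)*z/5) + C3*airybi(-5^(2/3)*z/5), z)


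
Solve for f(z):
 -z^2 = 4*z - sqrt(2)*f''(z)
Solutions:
 f(z) = C1 + C2*z + sqrt(2)*z^4/24 + sqrt(2)*z^3/3


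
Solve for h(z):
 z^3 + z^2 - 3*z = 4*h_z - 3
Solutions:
 h(z) = C1 + z^4/16 + z^3/12 - 3*z^2/8 + 3*z/4


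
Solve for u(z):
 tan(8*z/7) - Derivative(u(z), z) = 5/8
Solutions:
 u(z) = C1 - 5*z/8 - 7*log(cos(8*z/7))/8


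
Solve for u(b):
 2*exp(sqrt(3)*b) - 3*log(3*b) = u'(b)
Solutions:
 u(b) = C1 - 3*b*log(b) + 3*b*(1 - log(3)) + 2*sqrt(3)*exp(sqrt(3)*b)/3


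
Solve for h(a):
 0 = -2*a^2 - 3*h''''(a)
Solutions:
 h(a) = C1 + C2*a + C3*a^2 + C4*a^3 - a^6/540


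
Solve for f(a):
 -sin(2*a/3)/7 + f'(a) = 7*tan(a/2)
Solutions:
 f(a) = C1 - 14*log(cos(a/2)) - 3*cos(2*a/3)/14


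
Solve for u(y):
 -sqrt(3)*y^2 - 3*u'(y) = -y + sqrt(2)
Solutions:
 u(y) = C1 - sqrt(3)*y^3/9 + y^2/6 - sqrt(2)*y/3


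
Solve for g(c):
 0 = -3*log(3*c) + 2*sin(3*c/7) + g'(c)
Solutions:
 g(c) = C1 + 3*c*log(c) - 3*c + 3*c*log(3) + 14*cos(3*c/7)/3


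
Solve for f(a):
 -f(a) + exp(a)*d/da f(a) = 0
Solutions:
 f(a) = C1*exp(-exp(-a))


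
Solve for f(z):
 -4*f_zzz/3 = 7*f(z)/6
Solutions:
 f(z) = C3*exp(-7^(1/3)*z/2) + (C1*sin(sqrt(3)*7^(1/3)*z/4) + C2*cos(sqrt(3)*7^(1/3)*z/4))*exp(7^(1/3)*z/4)


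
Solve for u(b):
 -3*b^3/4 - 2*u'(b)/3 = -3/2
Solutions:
 u(b) = C1 - 9*b^4/32 + 9*b/4


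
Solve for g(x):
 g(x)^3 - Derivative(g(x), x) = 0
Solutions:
 g(x) = -sqrt(2)*sqrt(-1/(C1 + x))/2
 g(x) = sqrt(2)*sqrt(-1/(C1 + x))/2


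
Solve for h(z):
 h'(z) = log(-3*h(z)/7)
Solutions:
 -Integral(1/(log(-_y) - log(7) + log(3)), (_y, h(z))) = C1 - z


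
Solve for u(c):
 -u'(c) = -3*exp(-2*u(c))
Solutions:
 u(c) = log(-sqrt(C1 + 6*c))
 u(c) = log(C1 + 6*c)/2


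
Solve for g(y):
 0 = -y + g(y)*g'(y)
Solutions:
 g(y) = -sqrt(C1 + y^2)
 g(y) = sqrt(C1 + y^2)


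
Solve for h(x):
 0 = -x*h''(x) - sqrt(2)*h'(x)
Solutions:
 h(x) = C1 + C2*x^(1 - sqrt(2))


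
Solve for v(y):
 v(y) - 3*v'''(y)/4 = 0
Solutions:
 v(y) = C3*exp(6^(2/3)*y/3) + (C1*sin(2^(2/3)*3^(1/6)*y/2) + C2*cos(2^(2/3)*3^(1/6)*y/2))*exp(-6^(2/3)*y/6)


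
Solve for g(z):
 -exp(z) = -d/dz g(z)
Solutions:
 g(z) = C1 + exp(z)


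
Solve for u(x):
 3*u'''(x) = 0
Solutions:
 u(x) = C1 + C2*x + C3*x^2


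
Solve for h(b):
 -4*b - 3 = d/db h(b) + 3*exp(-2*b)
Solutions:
 h(b) = C1 - 2*b^2 - 3*b + 3*exp(-2*b)/2


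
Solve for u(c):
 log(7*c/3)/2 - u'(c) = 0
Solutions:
 u(c) = C1 + c*log(c)/2 - c*log(3)/2 - c/2 + c*log(7)/2


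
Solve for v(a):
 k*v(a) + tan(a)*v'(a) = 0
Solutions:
 v(a) = C1*exp(-k*log(sin(a)))


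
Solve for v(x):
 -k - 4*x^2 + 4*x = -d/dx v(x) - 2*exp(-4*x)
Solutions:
 v(x) = C1 + k*x + 4*x^3/3 - 2*x^2 + exp(-4*x)/2


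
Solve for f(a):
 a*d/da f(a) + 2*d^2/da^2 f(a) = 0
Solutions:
 f(a) = C1 + C2*erf(a/2)


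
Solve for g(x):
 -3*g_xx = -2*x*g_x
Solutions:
 g(x) = C1 + C2*erfi(sqrt(3)*x/3)


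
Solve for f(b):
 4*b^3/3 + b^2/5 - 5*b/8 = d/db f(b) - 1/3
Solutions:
 f(b) = C1 + b^4/3 + b^3/15 - 5*b^2/16 + b/3


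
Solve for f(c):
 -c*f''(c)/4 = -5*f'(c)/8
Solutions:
 f(c) = C1 + C2*c^(7/2)


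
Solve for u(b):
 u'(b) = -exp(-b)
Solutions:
 u(b) = C1 + exp(-b)


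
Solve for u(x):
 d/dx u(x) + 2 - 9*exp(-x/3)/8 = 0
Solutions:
 u(x) = C1 - 2*x - 27*exp(-x/3)/8


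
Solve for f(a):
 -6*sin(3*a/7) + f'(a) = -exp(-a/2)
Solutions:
 f(a) = C1 - 14*cos(3*a/7) + 2*exp(-a/2)


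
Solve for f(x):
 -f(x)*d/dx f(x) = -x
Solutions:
 f(x) = -sqrt(C1 + x^2)
 f(x) = sqrt(C1 + x^2)


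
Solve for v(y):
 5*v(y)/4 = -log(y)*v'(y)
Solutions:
 v(y) = C1*exp(-5*li(y)/4)


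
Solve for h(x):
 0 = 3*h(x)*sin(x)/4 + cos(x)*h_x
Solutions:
 h(x) = C1*cos(x)^(3/4)


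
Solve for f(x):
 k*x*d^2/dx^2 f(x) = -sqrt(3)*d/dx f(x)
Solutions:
 f(x) = C1 + x^(((re(k) - sqrt(3))*re(k) + im(k)^2)/(re(k)^2 + im(k)^2))*(C2*sin(sqrt(3)*log(x)*Abs(im(k))/(re(k)^2 + im(k)^2)) + C3*cos(sqrt(3)*log(x)*im(k)/(re(k)^2 + im(k)^2)))


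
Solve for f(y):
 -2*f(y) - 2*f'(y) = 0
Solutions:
 f(y) = C1*exp(-y)


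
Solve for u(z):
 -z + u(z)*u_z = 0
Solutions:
 u(z) = -sqrt(C1 + z^2)
 u(z) = sqrt(C1 + z^2)


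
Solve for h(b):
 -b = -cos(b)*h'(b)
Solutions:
 h(b) = C1 + Integral(b/cos(b), b)


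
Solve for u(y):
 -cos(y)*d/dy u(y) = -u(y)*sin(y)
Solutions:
 u(y) = C1/cos(y)


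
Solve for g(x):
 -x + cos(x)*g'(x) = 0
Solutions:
 g(x) = C1 + Integral(x/cos(x), x)


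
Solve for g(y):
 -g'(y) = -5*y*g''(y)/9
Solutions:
 g(y) = C1 + C2*y^(14/5)


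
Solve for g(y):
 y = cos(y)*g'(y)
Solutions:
 g(y) = C1 + Integral(y/cos(y), y)


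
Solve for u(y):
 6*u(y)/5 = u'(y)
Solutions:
 u(y) = C1*exp(6*y/5)


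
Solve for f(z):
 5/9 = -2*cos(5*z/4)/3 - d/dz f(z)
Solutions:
 f(z) = C1 - 5*z/9 - 8*sin(5*z/4)/15


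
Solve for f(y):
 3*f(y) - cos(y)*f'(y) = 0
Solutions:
 f(y) = C1*(sin(y) + 1)^(3/2)/(sin(y) - 1)^(3/2)


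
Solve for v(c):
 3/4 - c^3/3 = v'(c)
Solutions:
 v(c) = C1 - c^4/12 + 3*c/4


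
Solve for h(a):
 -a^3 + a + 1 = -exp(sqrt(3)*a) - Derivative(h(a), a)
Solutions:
 h(a) = C1 + a^4/4 - a^2/2 - a - sqrt(3)*exp(sqrt(3)*a)/3


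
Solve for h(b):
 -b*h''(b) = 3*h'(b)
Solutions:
 h(b) = C1 + C2/b^2


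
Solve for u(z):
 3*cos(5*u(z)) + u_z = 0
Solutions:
 u(z) = -asin((C1 + exp(30*z))/(C1 - exp(30*z)))/5 + pi/5
 u(z) = asin((C1 + exp(30*z))/(C1 - exp(30*z)))/5


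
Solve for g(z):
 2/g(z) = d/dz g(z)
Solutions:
 g(z) = -sqrt(C1 + 4*z)
 g(z) = sqrt(C1 + 4*z)


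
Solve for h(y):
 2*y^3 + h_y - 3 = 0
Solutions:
 h(y) = C1 - y^4/2 + 3*y


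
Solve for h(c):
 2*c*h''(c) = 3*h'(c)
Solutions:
 h(c) = C1 + C2*c^(5/2)


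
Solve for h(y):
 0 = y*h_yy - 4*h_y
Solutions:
 h(y) = C1 + C2*y^5


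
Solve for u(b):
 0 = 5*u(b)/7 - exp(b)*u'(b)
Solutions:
 u(b) = C1*exp(-5*exp(-b)/7)


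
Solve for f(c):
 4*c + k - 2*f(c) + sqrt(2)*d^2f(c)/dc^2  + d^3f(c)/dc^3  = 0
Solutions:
 f(c) = C1*exp(-c*(2/(-2*sqrt(2)/27 + sqrt(-8 + (-27 + 2*sqrt(2))^2)/27 + 1)^(1/3) + 6*sqrt(2) + 9*(-2*sqrt(2)/27 + sqrt(-8 + (-27 + 2*sqrt(2))^2)/27 + 1)^(1/3))/18)*sin(sqrt(3)*c*(-9*(-2*sqrt(2)/27 + sqrt(-32 + 729*(-2 + 4*sqrt(2)/27)^2)/54 + 1)^(1/3) + 2/(-2*sqrt(2)/27 + sqrt(-32 + 729*(-2 + 4*sqrt(2)/27)^2)/54 + 1)^(1/3))/18) + C2*exp(-c*(2/(-2*sqrt(2)/27 + sqrt(-8 + (-27 + 2*sqrt(2))^2)/27 + 1)^(1/3) + 6*sqrt(2) + 9*(-2*sqrt(2)/27 + sqrt(-8 + (-27 + 2*sqrt(2))^2)/27 + 1)^(1/3))/18)*cos(sqrt(3)*c*(-9*(-2*sqrt(2)/27 + sqrt(-32 + 729*(-2 + 4*sqrt(2)/27)^2)/54 + 1)^(1/3) + 2/(-2*sqrt(2)/27 + sqrt(-32 + 729*(-2 + 4*sqrt(2)/27)^2)/54 + 1)^(1/3))/18) + C3*exp(c*(-sqrt(2)/3 + 2/(9*(-2*sqrt(2)/27 + sqrt(-8 + (-27 + 2*sqrt(2))^2)/27 + 1)^(1/3)) + (-2*sqrt(2)/27 + sqrt(-8 + (-27 + 2*sqrt(2))^2)/27 + 1)^(1/3))) + 2*c + k/2


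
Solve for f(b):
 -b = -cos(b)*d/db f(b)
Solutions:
 f(b) = C1 + Integral(b/cos(b), b)


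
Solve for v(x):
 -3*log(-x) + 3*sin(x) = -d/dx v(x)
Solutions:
 v(x) = C1 + 3*x*log(-x) - 3*x + 3*cos(x)


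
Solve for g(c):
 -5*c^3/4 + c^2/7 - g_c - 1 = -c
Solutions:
 g(c) = C1 - 5*c^4/16 + c^3/21 + c^2/2 - c


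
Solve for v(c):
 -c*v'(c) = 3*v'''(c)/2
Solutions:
 v(c) = C1 + Integral(C2*airyai(-2^(1/3)*3^(2/3)*c/3) + C3*airybi(-2^(1/3)*3^(2/3)*c/3), c)


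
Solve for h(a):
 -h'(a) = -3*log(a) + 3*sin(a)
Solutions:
 h(a) = C1 + 3*a*log(a) - 3*a + 3*cos(a)


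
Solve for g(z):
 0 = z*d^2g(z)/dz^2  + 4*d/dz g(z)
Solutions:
 g(z) = C1 + C2/z^3


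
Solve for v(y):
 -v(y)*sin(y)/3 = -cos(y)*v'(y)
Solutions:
 v(y) = C1/cos(y)^(1/3)


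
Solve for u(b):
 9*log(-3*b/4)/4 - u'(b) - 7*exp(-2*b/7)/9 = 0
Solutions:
 u(b) = C1 + 9*b*log(-b)/4 + 9*b*(-2*log(2) - 1 + log(3))/4 + 49*exp(-2*b/7)/18


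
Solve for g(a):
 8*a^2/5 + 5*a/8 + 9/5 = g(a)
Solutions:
 g(a) = 8*a^2/5 + 5*a/8 + 9/5


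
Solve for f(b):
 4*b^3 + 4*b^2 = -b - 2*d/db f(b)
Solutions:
 f(b) = C1 - b^4/2 - 2*b^3/3 - b^2/4


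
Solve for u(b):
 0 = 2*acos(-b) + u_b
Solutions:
 u(b) = C1 - 2*b*acos(-b) - 2*sqrt(1 - b^2)


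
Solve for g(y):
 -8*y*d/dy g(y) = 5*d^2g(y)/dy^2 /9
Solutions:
 g(y) = C1 + C2*erf(6*sqrt(5)*y/5)


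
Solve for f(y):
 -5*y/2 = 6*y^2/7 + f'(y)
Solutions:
 f(y) = C1 - 2*y^3/7 - 5*y^2/4


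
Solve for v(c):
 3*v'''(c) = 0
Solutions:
 v(c) = C1 + C2*c + C3*c^2


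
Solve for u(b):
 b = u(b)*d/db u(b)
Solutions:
 u(b) = -sqrt(C1 + b^2)
 u(b) = sqrt(C1 + b^2)


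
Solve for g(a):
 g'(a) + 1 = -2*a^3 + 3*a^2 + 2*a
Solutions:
 g(a) = C1 - a^4/2 + a^3 + a^2 - a


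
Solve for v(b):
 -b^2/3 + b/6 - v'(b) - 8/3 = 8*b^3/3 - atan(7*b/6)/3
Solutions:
 v(b) = C1 - 2*b^4/3 - b^3/9 + b^2/12 + b*atan(7*b/6)/3 - 8*b/3 - log(49*b^2 + 36)/7


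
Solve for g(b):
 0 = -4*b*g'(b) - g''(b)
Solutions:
 g(b) = C1 + C2*erf(sqrt(2)*b)


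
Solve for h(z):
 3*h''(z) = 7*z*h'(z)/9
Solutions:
 h(z) = C1 + C2*erfi(sqrt(42)*z/18)


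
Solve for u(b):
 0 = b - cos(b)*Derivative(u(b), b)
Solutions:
 u(b) = C1 + Integral(b/cos(b), b)


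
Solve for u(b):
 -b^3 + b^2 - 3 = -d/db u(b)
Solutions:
 u(b) = C1 + b^4/4 - b^3/3 + 3*b


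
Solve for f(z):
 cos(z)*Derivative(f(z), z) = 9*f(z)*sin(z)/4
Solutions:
 f(z) = C1/cos(z)^(9/4)


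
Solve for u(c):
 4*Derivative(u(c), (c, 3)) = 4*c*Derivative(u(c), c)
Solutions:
 u(c) = C1 + Integral(C2*airyai(c) + C3*airybi(c), c)


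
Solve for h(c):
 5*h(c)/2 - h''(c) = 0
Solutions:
 h(c) = C1*exp(-sqrt(10)*c/2) + C2*exp(sqrt(10)*c/2)


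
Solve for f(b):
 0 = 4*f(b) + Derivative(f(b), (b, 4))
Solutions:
 f(b) = (C1*sin(b) + C2*cos(b))*exp(-b) + (C3*sin(b) + C4*cos(b))*exp(b)


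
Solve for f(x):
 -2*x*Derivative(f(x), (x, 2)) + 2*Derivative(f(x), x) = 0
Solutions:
 f(x) = C1 + C2*x^2


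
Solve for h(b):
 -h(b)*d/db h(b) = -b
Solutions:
 h(b) = -sqrt(C1 + b^2)
 h(b) = sqrt(C1 + b^2)


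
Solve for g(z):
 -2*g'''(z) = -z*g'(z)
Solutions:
 g(z) = C1 + Integral(C2*airyai(2^(2/3)*z/2) + C3*airybi(2^(2/3)*z/2), z)


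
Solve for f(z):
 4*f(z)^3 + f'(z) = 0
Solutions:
 f(z) = -sqrt(2)*sqrt(-1/(C1 - 4*z))/2
 f(z) = sqrt(2)*sqrt(-1/(C1 - 4*z))/2


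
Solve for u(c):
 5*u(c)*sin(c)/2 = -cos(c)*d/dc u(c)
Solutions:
 u(c) = C1*cos(c)^(5/2)


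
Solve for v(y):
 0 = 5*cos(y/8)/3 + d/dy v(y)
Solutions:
 v(y) = C1 - 40*sin(y/8)/3


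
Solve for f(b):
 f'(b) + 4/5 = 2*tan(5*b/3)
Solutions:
 f(b) = C1 - 4*b/5 - 6*log(cos(5*b/3))/5


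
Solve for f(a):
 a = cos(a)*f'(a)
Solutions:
 f(a) = C1 + Integral(a/cos(a), a)


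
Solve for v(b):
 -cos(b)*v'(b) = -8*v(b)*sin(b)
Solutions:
 v(b) = C1/cos(b)^8


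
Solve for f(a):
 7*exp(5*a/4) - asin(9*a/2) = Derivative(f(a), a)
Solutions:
 f(a) = C1 - a*asin(9*a/2) - sqrt(4 - 81*a^2)/9 + 28*exp(5*a/4)/5


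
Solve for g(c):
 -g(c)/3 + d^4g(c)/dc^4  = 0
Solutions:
 g(c) = C1*exp(-3^(3/4)*c/3) + C2*exp(3^(3/4)*c/3) + C3*sin(3^(3/4)*c/3) + C4*cos(3^(3/4)*c/3)


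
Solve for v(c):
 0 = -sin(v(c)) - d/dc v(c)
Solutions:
 v(c) = -acos((-C1 - exp(2*c))/(C1 - exp(2*c))) + 2*pi
 v(c) = acos((-C1 - exp(2*c))/(C1 - exp(2*c)))


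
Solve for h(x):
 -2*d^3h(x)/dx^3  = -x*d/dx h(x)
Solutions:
 h(x) = C1 + Integral(C2*airyai(2^(2/3)*x/2) + C3*airybi(2^(2/3)*x/2), x)


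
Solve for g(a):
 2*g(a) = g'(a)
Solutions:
 g(a) = C1*exp(2*a)


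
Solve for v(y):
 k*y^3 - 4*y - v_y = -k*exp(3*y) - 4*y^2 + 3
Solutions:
 v(y) = C1 + k*y^4/4 + k*exp(3*y)/3 + 4*y^3/3 - 2*y^2 - 3*y


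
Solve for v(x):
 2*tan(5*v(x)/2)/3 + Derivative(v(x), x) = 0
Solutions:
 v(x) = -2*asin(C1*exp(-5*x/3))/5 + 2*pi/5
 v(x) = 2*asin(C1*exp(-5*x/3))/5


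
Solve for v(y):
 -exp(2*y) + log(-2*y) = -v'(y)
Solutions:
 v(y) = C1 - y*log(-y) + y*(1 - log(2)) + exp(2*y)/2


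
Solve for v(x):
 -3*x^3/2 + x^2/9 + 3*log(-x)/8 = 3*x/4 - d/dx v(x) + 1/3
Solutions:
 v(x) = C1 + 3*x^4/8 - x^3/27 + 3*x^2/8 - 3*x*log(-x)/8 + 17*x/24


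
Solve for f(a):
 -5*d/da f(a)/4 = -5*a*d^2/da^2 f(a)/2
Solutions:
 f(a) = C1 + C2*a^(3/2)


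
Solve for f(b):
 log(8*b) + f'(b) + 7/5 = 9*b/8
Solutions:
 f(b) = C1 + 9*b^2/16 - b*log(b) - b*log(8) - 2*b/5


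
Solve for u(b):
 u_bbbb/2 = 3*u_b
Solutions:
 u(b) = C1 + C4*exp(6^(1/3)*b) + (C2*sin(2^(1/3)*3^(5/6)*b/2) + C3*cos(2^(1/3)*3^(5/6)*b/2))*exp(-6^(1/3)*b/2)


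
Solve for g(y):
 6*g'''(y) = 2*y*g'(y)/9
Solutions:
 g(y) = C1 + Integral(C2*airyai(y/3) + C3*airybi(y/3), y)


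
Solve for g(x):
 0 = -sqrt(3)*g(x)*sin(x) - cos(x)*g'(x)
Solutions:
 g(x) = C1*cos(x)^(sqrt(3))


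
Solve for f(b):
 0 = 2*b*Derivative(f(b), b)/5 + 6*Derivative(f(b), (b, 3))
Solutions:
 f(b) = C1 + Integral(C2*airyai(-15^(2/3)*b/15) + C3*airybi(-15^(2/3)*b/15), b)


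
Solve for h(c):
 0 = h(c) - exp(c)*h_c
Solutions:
 h(c) = C1*exp(-exp(-c))


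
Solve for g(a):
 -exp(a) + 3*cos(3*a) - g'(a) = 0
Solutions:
 g(a) = C1 - exp(a) + sin(3*a)


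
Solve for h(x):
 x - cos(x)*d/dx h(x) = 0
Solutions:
 h(x) = C1 + Integral(x/cos(x), x)


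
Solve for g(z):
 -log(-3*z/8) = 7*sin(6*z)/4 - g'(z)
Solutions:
 g(z) = C1 + z*log(-z) - 3*z*log(2) - z + z*log(3) - 7*cos(6*z)/24


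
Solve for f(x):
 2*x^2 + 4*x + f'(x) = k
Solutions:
 f(x) = C1 + k*x - 2*x^3/3 - 2*x^2


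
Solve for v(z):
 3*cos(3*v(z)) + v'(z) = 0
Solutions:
 v(z) = -asin((C1 + exp(18*z))/(C1 - exp(18*z)))/3 + pi/3
 v(z) = asin((C1 + exp(18*z))/(C1 - exp(18*z)))/3


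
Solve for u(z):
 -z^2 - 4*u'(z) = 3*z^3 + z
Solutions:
 u(z) = C1 - 3*z^4/16 - z^3/12 - z^2/8


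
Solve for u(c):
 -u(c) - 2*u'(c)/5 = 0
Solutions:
 u(c) = C1*exp(-5*c/2)


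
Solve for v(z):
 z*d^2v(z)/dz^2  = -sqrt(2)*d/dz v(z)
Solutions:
 v(z) = C1 + C2*z^(1 - sqrt(2))


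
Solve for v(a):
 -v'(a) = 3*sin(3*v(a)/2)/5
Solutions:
 3*a/5 + log(cos(3*v(a)/2) - 1)/3 - log(cos(3*v(a)/2) + 1)/3 = C1


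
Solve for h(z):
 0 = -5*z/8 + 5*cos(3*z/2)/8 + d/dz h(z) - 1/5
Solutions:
 h(z) = C1 + 5*z^2/16 + z/5 - 5*sin(3*z/2)/12


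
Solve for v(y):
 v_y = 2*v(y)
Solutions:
 v(y) = C1*exp(2*y)


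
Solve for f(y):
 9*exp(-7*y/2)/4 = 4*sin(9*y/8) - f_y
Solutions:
 f(y) = C1 - 32*cos(9*y/8)/9 + 9*exp(-7*y/2)/14


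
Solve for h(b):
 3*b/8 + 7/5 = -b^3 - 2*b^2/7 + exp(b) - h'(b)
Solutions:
 h(b) = C1 - b^4/4 - 2*b^3/21 - 3*b^2/16 - 7*b/5 + exp(b)


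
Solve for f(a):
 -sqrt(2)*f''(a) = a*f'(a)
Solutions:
 f(a) = C1 + C2*erf(2^(1/4)*a/2)


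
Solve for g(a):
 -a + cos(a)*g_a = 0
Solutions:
 g(a) = C1 + Integral(a/cos(a), a)


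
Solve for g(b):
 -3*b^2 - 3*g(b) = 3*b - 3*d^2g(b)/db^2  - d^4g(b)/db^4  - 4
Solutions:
 g(b) = C1*exp(-sqrt(2)*b*sqrt(-3 + sqrt(21))/2) + C2*exp(sqrt(2)*b*sqrt(-3 + sqrt(21))/2) + C3*sin(sqrt(2)*b*sqrt(3 + sqrt(21))/2) + C4*cos(sqrt(2)*b*sqrt(3 + sqrt(21))/2) - b^2 - b - 2/3


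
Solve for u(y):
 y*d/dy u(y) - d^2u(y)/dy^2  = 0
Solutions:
 u(y) = C1 + C2*erfi(sqrt(2)*y/2)


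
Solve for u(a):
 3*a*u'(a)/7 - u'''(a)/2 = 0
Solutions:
 u(a) = C1 + Integral(C2*airyai(6^(1/3)*7^(2/3)*a/7) + C3*airybi(6^(1/3)*7^(2/3)*a/7), a)


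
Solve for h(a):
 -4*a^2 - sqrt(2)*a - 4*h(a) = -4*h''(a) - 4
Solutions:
 h(a) = C1*exp(-a) + C2*exp(a) - a^2 - sqrt(2)*a/4 - 1


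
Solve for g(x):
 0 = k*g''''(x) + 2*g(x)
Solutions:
 g(x) = C1*exp(-2^(1/4)*x*(-1/k)^(1/4)) + C2*exp(2^(1/4)*x*(-1/k)^(1/4)) + C3*exp(-2^(1/4)*I*x*(-1/k)^(1/4)) + C4*exp(2^(1/4)*I*x*(-1/k)^(1/4))


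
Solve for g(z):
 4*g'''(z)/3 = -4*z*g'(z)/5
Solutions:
 g(z) = C1 + Integral(C2*airyai(-3^(1/3)*5^(2/3)*z/5) + C3*airybi(-3^(1/3)*5^(2/3)*z/5), z)


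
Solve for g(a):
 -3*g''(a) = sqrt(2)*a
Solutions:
 g(a) = C1 + C2*a - sqrt(2)*a^3/18


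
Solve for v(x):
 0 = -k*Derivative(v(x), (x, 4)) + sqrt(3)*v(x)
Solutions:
 v(x) = C1*exp(-3^(1/8)*x*(1/k)^(1/4)) + C2*exp(3^(1/8)*x*(1/k)^(1/4)) + C3*exp(-3^(1/8)*I*x*(1/k)^(1/4)) + C4*exp(3^(1/8)*I*x*(1/k)^(1/4))


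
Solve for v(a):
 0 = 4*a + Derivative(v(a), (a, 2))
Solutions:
 v(a) = C1 + C2*a - 2*a^3/3


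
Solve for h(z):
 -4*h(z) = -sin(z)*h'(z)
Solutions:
 h(z) = C1*(cos(z)^2 - 2*cos(z) + 1)/(cos(z)^2 + 2*cos(z) + 1)


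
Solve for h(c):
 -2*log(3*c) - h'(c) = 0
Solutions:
 h(c) = C1 - 2*c*log(c) - c*log(9) + 2*c


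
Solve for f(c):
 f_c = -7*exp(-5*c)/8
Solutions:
 f(c) = C1 + 7*exp(-5*c)/40


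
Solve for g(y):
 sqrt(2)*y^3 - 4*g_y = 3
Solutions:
 g(y) = C1 + sqrt(2)*y^4/16 - 3*y/4


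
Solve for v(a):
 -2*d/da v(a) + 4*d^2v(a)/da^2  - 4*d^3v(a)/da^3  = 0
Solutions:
 v(a) = C1 + (C2*sin(a/2) + C3*cos(a/2))*exp(a/2)


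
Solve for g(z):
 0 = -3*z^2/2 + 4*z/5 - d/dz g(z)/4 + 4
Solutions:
 g(z) = C1 - 2*z^3 + 8*z^2/5 + 16*z


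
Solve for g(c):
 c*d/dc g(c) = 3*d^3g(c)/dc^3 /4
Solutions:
 g(c) = C1 + Integral(C2*airyai(6^(2/3)*c/3) + C3*airybi(6^(2/3)*c/3), c)


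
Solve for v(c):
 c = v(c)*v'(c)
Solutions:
 v(c) = -sqrt(C1 + c^2)
 v(c) = sqrt(C1 + c^2)


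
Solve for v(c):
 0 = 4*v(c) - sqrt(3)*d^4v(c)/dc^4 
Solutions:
 v(c) = C1*exp(-sqrt(2)*3^(7/8)*c/3) + C2*exp(sqrt(2)*3^(7/8)*c/3) + C3*sin(sqrt(2)*3^(7/8)*c/3) + C4*cos(sqrt(2)*3^(7/8)*c/3)


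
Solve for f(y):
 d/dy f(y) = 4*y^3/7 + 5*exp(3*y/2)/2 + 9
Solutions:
 f(y) = C1 + y^4/7 + 9*y + 5*exp(3*y/2)/3


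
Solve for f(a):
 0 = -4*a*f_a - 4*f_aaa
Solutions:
 f(a) = C1 + Integral(C2*airyai(-a) + C3*airybi(-a), a)


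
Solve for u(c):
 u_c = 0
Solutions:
 u(c) = C1


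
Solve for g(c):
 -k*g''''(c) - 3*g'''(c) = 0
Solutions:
 g(c) = C1 + C2*c + C3*c^2 + C4*exp(-3*c/k)


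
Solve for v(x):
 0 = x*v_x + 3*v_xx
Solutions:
 v(x) = C1 + C2*erf(sqrt(6)*x/6)


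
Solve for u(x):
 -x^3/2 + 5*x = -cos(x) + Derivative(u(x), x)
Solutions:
 u(x) = C1 - x^4/8 + 5*x^2/2 + sin(x)


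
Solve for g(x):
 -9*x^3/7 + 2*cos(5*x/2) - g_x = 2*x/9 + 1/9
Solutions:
 g(x) = C1 - 9*x^4/28 - x^2/9 - x/9 + 4*sin(5*x/2)/5


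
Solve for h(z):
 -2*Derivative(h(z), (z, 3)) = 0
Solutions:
 h(z) = C1 + C2*z + C3*z^2


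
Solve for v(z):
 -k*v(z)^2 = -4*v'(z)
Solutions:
 v(z) = -4/(C1 + k*z)


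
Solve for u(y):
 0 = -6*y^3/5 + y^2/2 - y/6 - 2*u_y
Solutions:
 u(y) = C1 - 3*y^4/20 + y^3/12 - y^2/24


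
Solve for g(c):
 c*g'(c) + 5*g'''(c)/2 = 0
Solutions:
 g(c) = C1 + Integral(C2*airyai(-2^(1/3)*5^(2/3)*c/5) + C3*airybi(-2^(1/3)*5^(2/3)*c/5), c)


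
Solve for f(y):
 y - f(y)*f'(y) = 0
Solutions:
 f(y) = -sqrt(C1 + y^2)
 f(y) = sqrt(C1 + y^2)


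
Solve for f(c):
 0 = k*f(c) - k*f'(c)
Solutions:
 f(c) = C1*exp(c)


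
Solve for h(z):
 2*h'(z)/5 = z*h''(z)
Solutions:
 h(z) = C1 + C2*z^(7/5)


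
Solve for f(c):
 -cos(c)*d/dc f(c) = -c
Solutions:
 f(c) = C1 + Integral(c/cos(c), c)


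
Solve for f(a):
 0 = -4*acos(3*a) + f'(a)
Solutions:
 f(a) = C1 + 4*a*acos(3*a) - 4*sqrt(1 - 9*a^2)/3


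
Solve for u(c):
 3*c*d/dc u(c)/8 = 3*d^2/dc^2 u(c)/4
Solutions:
 u(c) = C1 + C2*erfi(c/2)


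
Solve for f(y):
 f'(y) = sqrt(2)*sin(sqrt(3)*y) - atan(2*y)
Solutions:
 f(y) = C1 - y*atan(2*y) + log(4*y^2 + 1)/4 - sqrt(6)*cos(sqrt(3)*y)/3


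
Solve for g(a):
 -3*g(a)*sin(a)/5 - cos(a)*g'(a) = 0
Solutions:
 g(a) = C1*cos(a)^(3/5)


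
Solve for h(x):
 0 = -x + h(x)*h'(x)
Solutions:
 h(x) = -sqrt(C1 + x^2)
 h(x) = sqrt(C1 + x^2)


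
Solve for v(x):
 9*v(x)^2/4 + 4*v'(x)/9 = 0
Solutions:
 v(x) = 16/(C1 + 81*x)


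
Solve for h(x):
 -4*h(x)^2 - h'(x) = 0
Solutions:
 h(x) = 1/(C1 + 4*x)


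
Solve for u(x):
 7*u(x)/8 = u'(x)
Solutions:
 u(x) = C1*exp(7*x/8)


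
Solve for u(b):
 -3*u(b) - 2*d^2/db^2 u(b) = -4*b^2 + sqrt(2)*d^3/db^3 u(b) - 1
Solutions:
 u(b) = C1*exp(b*(-4*sqrt(2) + 4*2^(2/3)/(9*sqrt(194) + 89*sqrt(2))^(1/3) + 2^(1/3)*(9*sqrt(194) + 89*sqrt(2))^(1/3))/12)*sin(2^(1/3)*sqrt(3)*b*(-(9*sqrt(194) + 89*sqrt(2))^(1/3) + 4*2^(1/3)/(9*sqrt(194) + 89*sqrt(2))^(1/3))/12) + C2*exp(b*(-4*sqrt(2) + 4*2^(2/3)/(9*sqrt(194) + 89*sqrt(2))^(1/3) + 2^(1/3)*(9*sqrt(194) + 89*sqrt(2))^(1/3))/12)*cos(2^(1/3)*sqrt(3)*b*(-(9*sqrt(194) + 89*sqrt(2))^(1/3) + 4*2^(1/3)/(9*sqrt(194) + 89*sqrt(2))^(1/3))/12) + C3*exp(-b*(4*2^(2/3)/(9*sqrt(194) + 89*sqrt(2))^(1/3) + 2*sqrt(2) + 2^(1/3)*(9*sqrt(194) + 89*sqrt(2))^(1/3))/6) + 4*b^2/3 - 13/9


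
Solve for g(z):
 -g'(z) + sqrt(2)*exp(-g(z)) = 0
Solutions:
 g(z) = log(C1 + sqrt(2)*z)


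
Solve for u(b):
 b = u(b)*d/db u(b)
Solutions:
 u(b) = -sqrt(C1 + b^2)
 u(b) = sqrt(C1 + b^2)


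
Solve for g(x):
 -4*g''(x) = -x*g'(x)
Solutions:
 g(x) = C1 + C2*erfi(sqrt(2)*x/4)


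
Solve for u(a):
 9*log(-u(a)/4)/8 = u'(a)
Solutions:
 -8*Integral(1/(log(-_y) - 2*log(2)), (_y, u(a)))/9 = C1 - a


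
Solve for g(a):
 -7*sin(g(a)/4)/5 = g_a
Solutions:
 7*a/5 + 2*log(cos(g(a)/4) - 1) - 2*log(cos(g(a)/4) + 1) = C1


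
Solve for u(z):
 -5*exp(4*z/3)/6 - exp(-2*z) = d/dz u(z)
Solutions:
 u(z) = C1 - 5*exp(4*z/3)/8 + exp(-2*z)/2


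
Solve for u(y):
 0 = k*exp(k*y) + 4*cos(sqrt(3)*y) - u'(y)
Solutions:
 u(y) = C1 + exp(k*y) + 4*sqrt(3)*sin(sqrt(3)*y)/3


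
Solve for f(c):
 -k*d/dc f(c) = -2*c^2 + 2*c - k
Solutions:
 f(c) = C1 + 2*c^3/(3*k) - c^2/k + c


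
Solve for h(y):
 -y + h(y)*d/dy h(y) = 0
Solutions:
 h(y) = -sqrt(C1 + y^2)
 h(y) = sqrt(C1 + y^2)


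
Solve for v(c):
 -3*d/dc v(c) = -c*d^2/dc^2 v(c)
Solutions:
 v(c) = C1 + C2*c^4


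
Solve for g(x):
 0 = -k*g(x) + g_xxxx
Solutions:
 g(x) = C1*exp(-k^(1/4)*x) + C2*exp(k^(1/4)*x) + C3*exp(-I*k^(1/4)*x) + C4*exp(I*k^(1/4)*x)


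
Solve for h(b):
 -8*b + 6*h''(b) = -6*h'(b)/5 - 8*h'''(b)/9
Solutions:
 h(b) = C1 + C2*exp(3*b*(-45 + sqrt(1785))/40) + C3*exp(-3*b*(sqrt(1785) + 45)/40) + 10*b^2/3 - 100*b/3


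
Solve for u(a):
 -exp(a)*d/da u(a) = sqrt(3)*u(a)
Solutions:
 u(a) = C1*exp(sqrt(3)*exp(-a))


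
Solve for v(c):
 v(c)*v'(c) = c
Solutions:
 v(c) = -sqrt(C1 + c^2)
 v(c) = sqrt(C1 + c^2)


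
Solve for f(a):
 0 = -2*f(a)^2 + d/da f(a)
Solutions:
 f(a) = -1/(C1 + 2*a)


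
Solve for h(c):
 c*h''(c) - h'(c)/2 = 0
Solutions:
 h(c) = C1 + C2*c^(3/2)


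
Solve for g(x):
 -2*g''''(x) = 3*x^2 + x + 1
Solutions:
 g(x) = C1 + C2*x + C3*x^2 + C4*x^3 - x^6/240 - x^5/240 - x^4/48


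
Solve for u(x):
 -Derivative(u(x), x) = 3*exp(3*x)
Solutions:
 u(x) = C1 - exp(3*x)


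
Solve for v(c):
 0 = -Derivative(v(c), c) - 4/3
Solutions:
 v(c) = C1 - 4*c/3


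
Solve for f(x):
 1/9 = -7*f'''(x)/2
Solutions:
 f(x) = C1 + C2*x + C3*x^2 - x^3/189


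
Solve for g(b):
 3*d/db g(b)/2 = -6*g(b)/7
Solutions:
 g(b) = C1*exp(-4*b/7)


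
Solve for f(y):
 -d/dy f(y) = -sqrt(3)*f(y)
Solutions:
 f(y) = C1*exp(sqrt(3)*y)


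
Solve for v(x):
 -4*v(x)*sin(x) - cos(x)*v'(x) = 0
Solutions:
 v(x) = C1*cos(x)^4


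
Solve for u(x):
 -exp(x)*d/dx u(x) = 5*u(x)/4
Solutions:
 u(x) = C1*exp(5*exp(-x)/4)


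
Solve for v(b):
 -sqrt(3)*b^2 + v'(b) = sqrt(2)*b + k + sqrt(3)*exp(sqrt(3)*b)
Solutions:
 v(b) = C1 + sqrt(3)*b^3/3 + sqrt(2)*b^2/2 + b*k + exp(sqrt(3)*b)


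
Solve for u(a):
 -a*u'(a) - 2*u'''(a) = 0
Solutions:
 u(a) = C1 + Integral(C2*airyai(-2^(2/3)*a/2) + C3*airybi(-2^(2/3)*a/2), a)


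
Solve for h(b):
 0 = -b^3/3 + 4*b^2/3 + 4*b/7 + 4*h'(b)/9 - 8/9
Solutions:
 h(b) = C1 + 3*b^4/16 - b^3 - 9*b^2/14 + 2*b


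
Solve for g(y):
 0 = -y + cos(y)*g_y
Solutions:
 g(y) = C1 + Integral(y/cos(y), y)


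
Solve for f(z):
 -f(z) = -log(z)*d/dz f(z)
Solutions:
 f(z) = C1*exp(li(z))


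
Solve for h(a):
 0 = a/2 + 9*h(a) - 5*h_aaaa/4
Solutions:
 h(a) = C1*exp(-5^(3/4)*sqrt(6)*a/5) + C2*exp(5^(3/4)*sqrt(6)*a/5) + C3*sin(5^(3/4)*sqrt(6)*a/5) + C4*cos(5^(3/4)*sqrt(6)*a/5) - a/18


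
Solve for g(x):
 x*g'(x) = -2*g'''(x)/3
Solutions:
 g(x) = C1 + Integral(C2*airyai(-2^(2/3)*3^(1/3)*x/2) + C3*airybi(-2^(2/3)*3^(1/3)*x/2), x)


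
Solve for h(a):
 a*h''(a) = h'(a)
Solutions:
 h(a) = C1 + C2*a^2


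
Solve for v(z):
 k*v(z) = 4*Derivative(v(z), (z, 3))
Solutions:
 v(z) = C1*exp(2^(1/3)*k^(1/3)*z/2) + C2*exp(2^(1/3)*k^(1/3)*z*(-1 + sqrt(3)*I)/4) + C3*exp(-2^(1/3)*k^(1/3)*z*(1 + sqrt(3)*I)/4)


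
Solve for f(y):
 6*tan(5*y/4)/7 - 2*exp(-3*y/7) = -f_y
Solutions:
 f(y) = C1 - 12*log(tan(5*y/4)^2 + 1)/35 - 14*exp(-3*y/7)/3


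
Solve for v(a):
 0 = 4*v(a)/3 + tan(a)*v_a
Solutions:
 v(a) = C1/sin(a)^(4/3)


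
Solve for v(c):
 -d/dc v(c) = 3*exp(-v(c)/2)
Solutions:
 v(c) = 2*log(C1 - 3*c/2)


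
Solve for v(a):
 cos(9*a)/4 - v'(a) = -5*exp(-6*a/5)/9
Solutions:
 v(a) = C1 + sin(9*a)/36 - 25*exp(-6*a/5)/54


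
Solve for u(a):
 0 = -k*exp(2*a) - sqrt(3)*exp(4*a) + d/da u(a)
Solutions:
 u(a) = C1 + k*exp(2*a)/2 + sqrt(3)*exp(4*a)/4


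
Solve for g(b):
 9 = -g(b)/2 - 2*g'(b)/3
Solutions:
 g(b) = C1*exp(-3*b/4) - 18


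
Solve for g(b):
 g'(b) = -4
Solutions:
 g(b) = C1 - 4*b


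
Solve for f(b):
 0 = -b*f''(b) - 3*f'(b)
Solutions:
 f(b) = C1 + C2/b^2


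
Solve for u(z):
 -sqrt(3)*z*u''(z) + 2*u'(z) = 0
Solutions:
 u(z) = C1 + C2*z^(1 + 2*sqrt(3)/3)


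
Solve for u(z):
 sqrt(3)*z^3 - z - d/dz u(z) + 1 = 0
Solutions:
 u(z) = C1 + sqrt(3)*z^4/4 - z^2/2 + z


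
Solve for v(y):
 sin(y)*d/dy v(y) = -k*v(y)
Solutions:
 v(y) = C1*exp(k*(-log(cos(y) - 1) + log(cos(y) + 1))/2)


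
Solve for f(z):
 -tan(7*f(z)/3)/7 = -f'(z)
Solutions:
 f(z) = -3*asin(C1*exp(z/3))/7 + 3*pi/7
 f(z) = 3*asin(C1*exp(z/3))/7


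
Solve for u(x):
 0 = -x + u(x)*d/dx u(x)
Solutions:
 u(x) = -sqrt(C1 + x^2)
 u(x) = sqrt(C1 + x^2)


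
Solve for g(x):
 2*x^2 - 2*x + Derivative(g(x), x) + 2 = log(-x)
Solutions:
 g(x) = C1 - 2*x^3/3 + x^2 + x*log(-x) - 3*x


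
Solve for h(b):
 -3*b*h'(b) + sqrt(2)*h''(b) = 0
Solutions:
 h(b) = C1 + C2*erfi(2^(1/4)*sqrt(3)*b/2)


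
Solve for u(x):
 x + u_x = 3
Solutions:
 u(x) = C1 - x^2/2 + 3*x


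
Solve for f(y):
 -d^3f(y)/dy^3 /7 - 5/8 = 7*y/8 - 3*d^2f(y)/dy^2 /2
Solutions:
 f(y) = C1 + C2*y + C3*exp(21*y/2) + 7*y^3/72 + 17*y^2/72


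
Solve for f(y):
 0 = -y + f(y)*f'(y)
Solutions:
 f(y) = -sqrt(C1 + y^2)
 f(y) = sqrt(C1 + y^2)


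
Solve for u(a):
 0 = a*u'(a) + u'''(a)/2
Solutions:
 u(a) = C1 + Integral(C2*airyai(-2^(1/3)*a) + C3*airybi(-2^(1/3)*a), a)


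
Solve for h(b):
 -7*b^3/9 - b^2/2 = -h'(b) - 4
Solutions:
 h(b) = C1 + 7*b^4/36 + b^3/6 - 4*b


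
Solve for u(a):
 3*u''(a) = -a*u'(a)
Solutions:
 u(a) = C1 + C2*erf(sqrt(6)*a/6)


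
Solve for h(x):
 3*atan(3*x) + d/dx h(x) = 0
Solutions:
 h(x) = C1 - 3*x*atan(3*x) + log(9*x^2 + 1)/2


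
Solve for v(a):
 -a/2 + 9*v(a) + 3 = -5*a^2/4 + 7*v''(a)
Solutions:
 v(a) = C1*exp(-3*sqrt(7)*a/7) + C2*exp(3*sqrt(7)*a/7) - 5*a^2/36 + a/18 - 89/162


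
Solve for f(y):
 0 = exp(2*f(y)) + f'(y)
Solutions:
 f(y) = log(-sqrt(-1/(C1 - y))) - log(2)/2
 f(y) = log(-1/(C1 - y))/2 - log(2)/2


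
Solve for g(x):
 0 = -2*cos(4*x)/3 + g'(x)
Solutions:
 g(x) = C1 + sin(4*x)/6
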